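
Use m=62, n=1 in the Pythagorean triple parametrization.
(3843, 124, 3845)

Euclid's formula: a = m² - n², b = 2mn, c = m² + n²
m = 62, n = 1
a = 62² - 1² = 3844 - 1 = 3843
b = 2 × 62 × 1 = 124
c = 62² + 1² = 3844 + 1 = 3845
Verification: 3843² + 124² = 14768649 + 15376 = 14784025 = 3845² ✓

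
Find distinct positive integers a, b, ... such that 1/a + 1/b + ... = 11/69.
1/7 + 1/61 + 1/5893 + 1/86812730 + 1/15072900093293070

Greedy algorithm:
11/69: ceiling(69/11) = 7, use 1/7
8/483: ceiling(483/8) = 61, use 1/61
5/29463: ceiling(29463/5) = 5893, use 1/5893
2/173625459: ceiling(173625459/2) = 86812730, use 1/86812730
1/15072900093293070: ceiling(15072900093293070/1) = 15072900093293070, use 1/15072900093293070
Result: 11/69 = 1/7 + 1/61 + 1/5893 + 1/86812730 + 1/15072900093293070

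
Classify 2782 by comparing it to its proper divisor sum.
deficient

Proper divisors of 2782: sum = 1 + 2 + 13 + 26 + 107 + 214 + 1391 = 1754
Since 1754 < 2782, 2782 is deficient.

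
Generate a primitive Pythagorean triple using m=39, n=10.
(1421, 780, 1621)

Euclid's formula: a = m² - n², b = 2mn, c = m² + n²
m = 39, n = 10
a = 39² - 10² = 1521 - 100 = 1421
b = 2 × 39 × 10 = 780
c = 39² + 10² = 1521 + 100 = 1621
Verification: 1421² + 780² = 2019241 + 608400 = 2627641 = 1621² ✓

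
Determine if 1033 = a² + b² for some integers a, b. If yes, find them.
3² + 32² (a=3, b=32)

Factorization: 1033 = 1033
By Fermat: n is sum of two squares iff every prime p ≡ 3 (mod 4) appears to even power.
All primes ≡ 3 (mod 4) appear to even power.
Search a = 0, 1, 2, … for 1033 - a² a perfect square: first hit at a = 3: 1033 - 9 = 1024 = 32².
1033 = 3² + 32² = 9 + 1024 ✓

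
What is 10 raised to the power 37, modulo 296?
232

Repeated squaring. Binary of 37 = 100101.
10^1 ≡ 10 (mod 296); 10^2 ≡ 100 (mod 296); 10^4 ≡ 232 (mod 296); 10^8 ≡ 248 (mod 296); 10^16 ≡ 232 (mod 296); 10^32 ≡ 248 (mod 296)
10^37 = 10^1 × 10^4 × 10^32 ≡ 232 (mod 296)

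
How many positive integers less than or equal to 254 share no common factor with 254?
126

254 = 2 × 127
φ(n) = n × ∏(1 - 1/p) for each prime p dividing n
φ(254) = 254 × (1 - 1/2) × (1 - 1/127) = 126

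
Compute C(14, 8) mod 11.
0

Using Lucas' theorem:
Write n=14 and k=8 in base 11:
n in base 11: [1, 3]
k in base 11: [0, 8]
C(14,8) mod 11 = ∏ C(n_i, k_i) mod 11
Digit binomials (mod 11): C(1,0) = 1; C(3,8) = 0 (k_i > n_i)
Product: 1 × 0 = 0 ≡ 0 (mod 11)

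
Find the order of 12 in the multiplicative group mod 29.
4

29 is prime, so ord(12) divides φ(29) = 28.
Divisors of 28: 1, 2, 4, 7, 14, 28.
Repeated squaring: 12^1 ≡ 12, 12^2 ≡ 28, 12^4 ≡ 1, 12^8 ≡ 1, 12^16 ≡ 1 (mod 29).
Test 12^d mod 29 for each divisor d in increasing order:
12^1 ≡ 12
12^2 ≡ 28
12^4 ≡ 1  ← first divisor giving 1
The order is 4.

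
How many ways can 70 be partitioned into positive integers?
4087968

p(n) counts ways to write n as a sum of positive integers (order ignored).
Euler's pentagonal recurrence: p(k) = p(k-1) + p(k-2) - p(k-5) - p(k-7) + p(k-12) + p(k-15) - ... (offsets j(3j∓1)/2, signs ++--, p(0)=1, p(<0)=0).
DP table for k = 0..69: p(0)=1, p(1)=1, p(2)=2, p(3)=3, p(4)=5, p(5)=7, p(6)=11, p(7)=15, p(8)=22, p(9)=30, p(10)=42, p(11)=56, p(12)=77, p(13)=101, p(14)=135, p(15)=176, p(16)=231, p(17)=297, p(18)=385, p(19)=490, p(20)=627, p(21)=792, p(22)=1002, p(23)=1255, p(24)=1575, p(25)=1958, p(26)=2436, p(27)=3010, p(28)=3718, p(29)=4565, p(30)=5604, p(31)=6842, p(32)=8349, p(33)=10143, p(34)=12310, p(35)=14883, p(36)=17977, p(37)=21637, p(38)=26015, p(39)=31185, p(40)=37338, p(41)=44583, p(42)=53174, p(43)=63261, p(44)=75175, p(45)=89134, p(46)=105558, p(47)=124754, p(48)=147273, p(49)=173525, p(50)=204226, p(51)=239943, p(52)=281589, p(53)=329931, p(54)=386155, p(55)=451276, p(56)=526823, p(57)=614154, p(58)=715220, p(59)=831820, p(60)=966467, p(61)=1121505, p(62)=1300156, p(63)=1505499, p(64)=1741630, p(65)=2012558, p(66)=2323520, p(67)=2679689, p(68)=3087735, p(69)=3554345.
Final step: p(70) = p(69) + p(68) - p(65) - p(63) + p(58) + p(55) - p(48) - p(44) + p(35) + p(30) - p(19) - p(13) + p(0)
= 3554345 + 3087735 - 2012558 - 1505499 + 715220 + 451276 - 147273 - 75175 + 14883 + 5604 - 490 - 101 + 1
= 4087968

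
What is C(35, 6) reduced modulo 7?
0

Using Lucas' theorem:
Write n=35 and k=6 in base 7:
n in base 7: [5, 0]
k in base 7: [0, 6]
C(35,6) mod 7 = ∏ C(n_i, k_i) mod 7
Digit binomials (mod 7): C(5,0) = 1; C(0,6) = 0 (k_i > n_i)
Product: 1 × 0 = 0 ≡ 0 (mod 7)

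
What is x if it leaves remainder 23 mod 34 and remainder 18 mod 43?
1179

Using Chinese Remainder Theorem:
M = 34 × 43 = 1462
M1 = 43, M2 = 34
y1 = 43^(-1) mod 34 = 19
y2 = 34^(-1) mod 43 = 19
x = (23×43×19 + 18×34×19) mod 1462 = 1179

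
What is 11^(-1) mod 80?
51

gcd(11, 80) = 1, so the inverse exists.
Extended Euclidean algorithm on (80, 11):
80 = 7 × 11 + 3  ⟹  3 = (1)·80 + (-7)·11
11 = 3 × 3 + 2  ⟹  2 = (-3)·80 + (22)·11
3 = 1 × 2 + 1  ⟹  1 = (4)·80 + (-29)·11
So (-29)·11 ≡ 1 (mod 80), i.e. 11^(-1) ≡ -29 ≡ 51 (mod 80).
Check: 11 × 51 = 561 ≡ 1 (mod 80)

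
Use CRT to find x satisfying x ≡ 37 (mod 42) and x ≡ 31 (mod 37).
919

Using Chinese Remainder Theorem:
M = 42 × 37 = 1554
M1 = 37, M2 = 42
y1 = 37^(-1) mod 42 = 25
y2 = 42^(-1) mod 37 = 15
x = (37×37×25 + 31×42×15) mod 1554 = 919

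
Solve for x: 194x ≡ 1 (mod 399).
290

gcd(194, 399) = 1, so the inverse exists.
Extended Euclidean algorithm on (399, 194):
399 = 2 × 194 + 11  ⟹  11 = (1)·399 + (-2)·194
194 = 17 × 11 + 7  ⟹  7 = (-17)·399 + (35)·194
11 = 1 × 7 + 4  ⟹  4 = (18)·399 + (-37)·194
7 = 1 × 4 + 3  ⟹  3 = (-35)·399 + (72)·194
4 = 1 × 3 + 1  ⟹  1 = (53)·399 + (-109)·194
So (-109)·194 ≡ 1 (mod 399), i.e. 194^(-1) ≡ -109 ≡ 290 (mod 399).
Check: 194 × 290 = 56260 ≡ 1 (mod 399)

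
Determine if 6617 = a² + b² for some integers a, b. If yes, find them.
29² + 76² (a=29, b=76)

Factorization: 6617 = 13 × 509
By Fermat: n is sum of two squares iff every prime p ≡ 3 (mod 4) appears to even power.
All primes ≡ 3 (mod 4) appear to even power.
Search a = 0, 1, 2, … for 6617 - a² a perfect square: first hit at a = 29: 6617 - 841 = 5776 = 76².
6617 = 29² + 76² = 841 + 5776 ✓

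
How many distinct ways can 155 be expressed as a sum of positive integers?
66493182097

p(n) counts ways to write n as a sum of positive integers (order ignored).
Euler's pentagonal recurrence: p(k) = p(k-1) + p(k-2) - p(k-5) - p(k-7) + p(k-12) + p(k-15) - ... (offsets j(3j∓1)/2, signs ++--, p(0)=1, p(<0)=0).
DP table for k = 0..154: p(0)=1, p(1)=1, p(2)=2, p(3)=3, p(4)=5, p(5)=7, p(6)=11, p(7)=15, p(8)=22, p(9)=30, p(10)=42, p(11)=56, p(12)=77, p(13)=101, p(14)=135, p(15)=176, p(16)=231, p(17)=297, p(18)=385, p(19)=490, p(20)=627, p(21)=792, p(22)=1002, p(23)=1255, p(24)=1575, p(25)=1958, p(26)=2436, p(27)=3010, p(28)=3718, p(29)=4565, p(30)=5604, p(31)=6842, p(32)=8349, p(33)=10143, p(34)=12310, p(35)=14883, p(36)=17977, p(37)=21637, p(38)=26015, p(39)=31185, p(40)=37338, p(41)=44583, p(42)=53174, p(43)=63261, p(44)=75175, p(45)=89134, p(46)=105558, p(47)=124754, p(48)=147273, p(49)=173525, p(50)=204226, p(51)=239943, p(52)=281589, p(53)=329931, p(54)=386155, p(55)=451276, p(56)=526823, p(57)=614154, p(58)=715220, p(59)=831820, p(60)=966467, p(61)=1121505, p(62)=1300156, p(63)=1505499, p(64)=1741630, p(65)=2012558, p(66)=2323520, p(67)=2679689, p(68)=3087735, p(69)=3554345, p(70)=4087968, p(71)=4697205, p(72)=5392783, p(73)=6185689, p(74)=7089500, p(75)=8118264, p(76)=9289091, p(77)=10619863, p(78)=12132164, p(79)=13848650, p(80)=15796476, p(81)=18004327, p(82)=20506255, p(83)=23338469, p(84)=26543660, p(85)=30167357, p(86)=34262962, p(87)=38887673, p(88)=44108109, p(89)=49995925, p(90)=56634173, p(91)=64112359, p(92)=72533807, p(93)=82010177, p(94)=92669720, p(95)=104651419, p(96)=118114304, p(97)=133230930, p(98)=150198136, p(99)=169229875, p(100)=190569292, p(101)=214481126, p(102)=241265379, p(103)=271248950, p(104)=304801365, p(105)=342325709, p(106)=384276336, p(107)=431149389, p(108)=483502844, p(109)=541946240, p(110)=607163746, p(111)=679903203, p(112)=761002156, p(113)=851376628, p(114)=952050665, p(115)=1064144451, p(116)=1188908248, p(117)=1327710076, p(118)=1482074143, p(119)=1653668665, p(120)=1844349560, p(121)=2056148051, p(122)=2291320912, p(123)=2552338241, p(124)=2841940500, p(125)=3163127352, p(126)=3519222692, p(127)=3913864295, p(128)=4351078600, p(129)=4835271870, p(130)=5371315400, p(131)=5964539504, p(132)=6620830889, p(133)=7346629512, p(134)=8149040695, p(135)=9035836076, p(136)=10015581680, p(137)=11097645016, p(138)=12292341831, p(139)=13610949895, p(140)=15065878135, p(141)=16670689208, p(142)=18440293320, p(143)=20390982757, p(144)=22540654445, p(145)=24908858009, p(146)=27517052599, p(147)=30388671978, p(148)=33549419497, p(149)=37027355200, p(150)=40853235313, p(151)=45060624582, p(152)=49686288421, p(153)=54770336324, p(154)=60356673280.
Final step: p(155) = p(154) + p(153) - p(150) - p(148) + p(143) + p(140) - p(133) - p(129) + p(120) + p(115) - p(104) - p(98) + p(85) + p(78) - p(63) - p(55) + p(38) + p(29) - p(10) - p(0)
= 60356673280 + 54770336324 - 40853235313 - 33549419497 + 20390982757 + 15065878135 - 7346629512 - 4835271870 + 1844349560 + 1064144451 - 304801365 - 150198136 + 30167357 + 12132164 - 1505499 - 451276 + 26015 + 4565 - 42 - 1
= 66493182097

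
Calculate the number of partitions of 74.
7089500

p(n) counts ways to write n as a sum of positive integers (order ignored).
Euler's pentagonal recurrence: p(k) = p(k-1) + p(k-2) - p(k-5) - p(k-7) + p(k-12) + p(k-15) - ... (offsets j(3j∓1)/2, signs ++--, p(0)=1, p(<0)=0).
DP table for k = 0..73: p(0)=1, p(1)=1, p(2)=2, p(3)=3, p(4)=5, p(5)=7, p(6)=11, p(7)=15, p(8)=22, p(9)=30, p(10)=42, p(11)=56, p(12)=77, p(13)=101, p(14)=135, p(15)=176, p(16)=231, p(17)=297, p(18)=385, p(19)=490, p(20)=627, p(21)=792, p(22)=1002, p(23)=1255, p(24)=1575, p(25)=1958, p(26)=2436, p(27)=3010, p(28)=3718, p(29)=4565, p(30)=5604, p(31)=6842, p(32)=8349, p(33)=10143, p(34)=12310, p(35)=14883, p(36)=17977, p(37)=21637, p(38)=26015, p(39)=31185, p(40)=37338, p(41)=44583, p(42)=53174, p(43)=63261, p(44)=75175, p(45)=89134, p(46)=105558, p(47)=124754, p(48)=147273, p(49)=173525, p(50)=204226, p(51)=239943, p(52)=281589, p(53)=329931, p(54)=386155, p(55)=451276, p(56)=526823, p(57)=614154, p(58)=715220, p(59)=831820, p(60)=966467, p(61)=1121505, p(62)=1300156, p(63)=1505499, p(64)=1741630, p(65)=2012558, p(66)=2323520, p(67)=2679689, p(68)=3087735, p(69)=3554345, p(70)=4087968, p(71)=4697205, p(72)=5392783, p(73)=6185689.
Final step: p(74) = p(73) + p(72) - p(69) - p(67) + p(62) + p(59) - p(52) - p(48) + p(39) + p(34) - p(23) - p(17) + p(4)
= 6185689 + 5392783 - 3554345 - 2679689 + 1300156 + 831820 - 281589 - 147273 + 31185 + 12310 - 1255 - 297 + 5
= 7089500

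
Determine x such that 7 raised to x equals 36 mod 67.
58

Baby-step giant-step with step n = ⌈√67⌉ = 9.
Baby steps 7^j mod 67 (j:value) for j=0..8: 0:1, 1:7, 2:49, 3:8, 4:56, 5:57, 6:64, 7:46, 8:54.
Giant-step multiplier: 7^(-9) ≡ 7^(66-9) = 7^57 ≡ 53 (mod 67).
Giant steps γ_i = 36·53^i mod 67: γ_0=36, γ_1=32, γ_2=21, γ_3=41, γ_4=29, γ_5=63, γ_6=56 (in table at j=4).
x = i·n + j = 6·9 + 4 = 58.
Check: 7^58 ≡ 36 (mod 67).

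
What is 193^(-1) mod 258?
127

gcd(193, 258) = 1, so the inverse exists.
Extended Euclidean algorithm on (258, 193):
258 = 1 × 193 + 65  ⟹  65 = (1)·258 + (-1)·193
193 = 2 × 65 + 63  ⟹  63 = (-2)·258 + (3)·193
65 = 1 × 63 + 2  ⟹  2 = (3)·258 + (-4)·193
63 = 31 × 2 + 1  ⟹  1 = (-95)·258 + (127)·193
So (127)·193 ≡ 1 (mod 258), i.e. 193^(-1) ≡ 127 (mod 258).
Check: 193 × 127 = 24511 ≡ 1 (mod 258)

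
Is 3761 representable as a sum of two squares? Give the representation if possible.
25² + 56² (a=25, b=56)

Factorization: 3761 = 3761
By Fermat: n is sum of two squares iff every prime p ≡ 3 (mod 4) appears to even power.
All primes ≡ 3 (mod 4) appear to even power.
Search a = 0, 1, 2, … for 3761 - a² a perfect square: first hit at a = 25: 3761 - 625 = 3136 = 56².
3761 = 25² + 56² = 625 + 3136 ✓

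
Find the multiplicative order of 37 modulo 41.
5

41 is prime, so ord(37) divides φ(41) = 40.
Divisors of 40: 1, 2, 4, 5, 8, 10, 20, 40.
Repeated squaring: 37^1 ≡ 37, 37^2 ≡ 16, 37^4 ≡ 10, 37^8 ≡ 18, 37^16 ≡ 37, 37^32 ≡ 16 (mod 41).
Test 37^d mod 41 for each divisor d in increasing order:
37^1 ≡ 37
37^2 ≡ 16
37^4 ≡ 10
37^5 = 37^4·37^1 ≡ 1  ← first divisor giving 1
The order is 5.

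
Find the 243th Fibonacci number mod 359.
356

Matrix identity: Q^n = [[F_(n+1), F_n], [F_n, F_(n-1)]] with Q = [[1,1],[1,0]].
n = 243 = 11110011₂. Square-and-multiply, entries mod 359:
Q^1 = [[1,1],[1,0]]
Q^3 = (Q^1)²·Q = [[3,2],[2,1]]
Q^7 = (Q^3)²·Q = [[21,13],[13,8]]
Q^15 = (Q^7)²·Q = [[269,251],[251,18]]
Q^30 = (Q^15)² = [[19,237],[237,141]]
Q^60 = (Q^30)² = [[167,225],[225,301]]
Q^121 = (Q^60)²·Q = [[6,252],[252,113]]
Q^243 = (Q^121)²·Q = [[188,356],[356,191]]
F_243 mod 359 = Q^243[0][1] = 356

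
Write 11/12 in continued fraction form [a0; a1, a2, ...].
[0; 1, 11]

Euclidean algorithm steps:
11 = 0 × 12 + 11
12 = 1 × 11 + 1
11 = 11 × 1 + 0
Continued fraction: [0; 1, 11]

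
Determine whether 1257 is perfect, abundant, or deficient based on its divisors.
deficient

Proper divisors of 1257: sum = 1 + 3 + 419 = 423
Since 423 < 1257, 1257 is deficient.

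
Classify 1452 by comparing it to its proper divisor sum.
abundant

Proper divisors of 1452: sum = 1 + 2 + 3 + 4 + 6 + 11 + 12 + 22 + ... + 242 + 363 + 484 + 726 (17 divisors) = 2272
Since 2272 > 1452, 1452 is abundant.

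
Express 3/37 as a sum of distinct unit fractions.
1/13 + 1/241 + 1/115921

Greedy algorithm:
3/37: ceiling(37/3) = 13, use 1/13
2/481: ceiling(481/2) = 241, use 1/241
1/115921: ceiling(115921/1) = 115921, use 1/115921
Result: 3/37 = 1/13 + 1/241 + 1/115921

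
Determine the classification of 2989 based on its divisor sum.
deficient

Proper divisors of 2989: sum = 1 + 7 + 49 + 61 + 427 = 545
Since 545 < 2989, 2989 is deficient.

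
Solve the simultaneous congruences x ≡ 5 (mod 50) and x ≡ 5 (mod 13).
5

Using Chinese Remainder Theorem:
M = 50 × 13 = 650
M1 = 13, M2 = 50
y1 = 13^(-1) mod 50 = 27
y2 = 50^(-1) mod 13 = 6
x = (5×13×27 + 5×50×6) mod 650 = 5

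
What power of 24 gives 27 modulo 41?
25

Baby-step giant-step with step n = ⌈√41⌉ = 7.
Baby steps 24^j mod 41 (j:value) for j=0..6: 0:1, 1:24, 2:2, 3:7, 4:4, 5:14, 6:8.
Giant-step multiplier: 24^(-7) ≡ 24^(40-7) = 24^33 ≡ 22 (mod 41).
Giant steps γ_i = 27·22^i mod 41: γ_0=27, γ_1=20, γ_2=30, γ_3=4 (in table at j=4).
x = i·n + j = 3·7 + 4 = 25.
Check: 24^25 ≡ 27 (mod 41).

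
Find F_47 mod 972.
613

Matrix identity: Q^n = [[F_(n+1), F_n], [F_n, F_(n-1)]] with Q = [[1,1],[1,0]].
n = 47 = 101111₂. Square-and-multiply, entries mod 972:
Q^1 = [[1,1],[1,0]]
Q^2 = (Q^1)² = [[2,1],[1,1]]
Q^5 = (Q^2)²·Q = [[8,5],[5,3]]
Q^11 = (Q^5)²·Q = [[144,89],[89,55]]
Q^23 = (Q^11)²·Q = [[684,469],[469,215]]
Q^47 = (Q^23)²·Q = [[396,613],[613,755]]
F_47 mod 972 = Q^47[0][1] = 613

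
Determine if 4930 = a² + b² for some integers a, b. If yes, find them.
13² + 69² (a=13, b=69)

Factorization: 4930 = 2 × 5 × 17 × 29
By Fermat: n is sum of two squares iff every prime p ≡ 3 (mod 4) appears to even power.
All primes ≡ 3 (mod 4) appear to even power.
Search a = 0, 1, 2, … for 4930 - a² a perfect square: first hit at a = 13: 4930 - 169 = 4761 = 69².
4930 = 13² + 69² = 169 + 4761 ✓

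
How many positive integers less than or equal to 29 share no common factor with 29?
28

29 = 29
φ(n) = n × ∏(1 - 1/p) for each prime p dividing n
φ(29) = 29 × (1 - 1/29) = 28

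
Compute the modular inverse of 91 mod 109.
6

gcd(91, 109) = 1, so the inverse exists.
Extended Euclidean algorithm on (109, 91):
109 = 1 × 91 + 18  ⟹  18 = (1)·109 + (-1)·91
91 = 5 × 18 + 1  ⟹  1 = (-5)·109 + (6)·91
So (6)·91 ≡ 1 (mod 109), i.e. 91^(-1) ≡ 6 (mod 109).
Check: 91 × 6 = 546 ≡ 1 (mod 109)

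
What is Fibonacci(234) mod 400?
312

Matrix identity: Q^n = [[F_(n+1), F_n], [F_n, F_(n-1)]] with Q = [[1,1],[1,0]].
n = 234 = 11101010₂. Square-and-multiply, entries mod 400:
Q^1 = [[1,1],[1,0]]
Q^3 = (Q^1)²·Q = [[3,2],[2,1]]
Q^7 = (Q^3)²·Q = [[21,13],[13,8]]
Q^14 = (Q^7)² = [[210,377],[377,233]]
Q^29 = (Q^14)²·Q = [[40,229],[229,211]]
Q^58 = (Q^29)² = [[41,279],[279,162]]
Q^117 = (Q^58)²·Q = [[159,322],[322,237]]
Q^234 = (Q^117)² = [[165,312],[312,253]]
F_234 mod 400 = Q^234[0][1] = 312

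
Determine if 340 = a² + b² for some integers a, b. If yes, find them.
4² + 18² (a=4, b=18)

Factorization: 340 = 2^2 × 5 × 17
By Fermat: n is sum of two squares iff every prime p ≡ 3 (mod 4) appears to even power.
All primes ≡ 3 (mod 4) appear to even power.
Search a = 0, 1, 2, … for 340 - a² a perfect square: first hit at a = 4: 340 - 16 = 324 = 18².
340 = 4² + 18² = 16 + 324 ✓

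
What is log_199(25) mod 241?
132

Baby-step giant-step with step n = ⌈√241⌉ = 16.
Baby steps 199^j mod 241 (j:value) for j=0..15: 0:1, 1:199, 2:77, 3:140, 4:145, 5:176, 6:79, 7:56, 8:58, 9:215, 10:128, 11:167, 12:216, 13:86, 14:3, 15:115.
Giant-step multiplier: 199^(-16) ≡ 199^(240-16) = 199^224 ≡ 24 (mod 241).
Giant steps γ_i = 25·24^i mod 241: γ_0=25, γ_1=118, γ_2=181, γ_3=6, γ_4=144, γ_5=82, γ_6=40, γ_7=237, γ_8=145 (in table at j=4).
x = i·n + j = 8·16 + 4 = 132.
Check: 199^132 ≡ 25 (mod 241).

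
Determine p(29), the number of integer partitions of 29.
4565

p(n) counts ways to write n as a sum of positive integers (order ignored).
Euler's pentagonal recurrence: p(k) = p(k-1) + p(k-2) - p(k-5) - p(k-7) + p(k-12) + p(k-15) - ... (offsets j(3j∓1)/2, signs ++--, p(0)=1, p(<0)=0).
DP table for k = 0..28: p(0)=1, p(1)=1, p(2)=2, p(3)=3, p(4)=5, p(5)=7, p(6)=11, p(7)=15, p(8)=22, p(9)=30, p(10)=42, p(11)=56, p(12)=77, p(13)=101, p(14)=135, p(15)=176, p(16)=231, p(17)=297, p(18)=385, p(19)=490, p(20)=627, p(21)=792, p(22)=1002, p(23)=1255, p(24)=1575, p(25)=1958, p(26)=2436, p(27)=3010, p(28)=3718.
Final step: p(29) = p(28) + p(27) - p(24) - p(22) + p(17) + p(14) - p(7) - p(3)
= 3718 + 3010 - 1575 - 1002 + 297 + 135 - 15 - 3
= 4565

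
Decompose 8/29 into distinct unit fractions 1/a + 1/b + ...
1/4 + 1/39 + 1/4524

Greedy algorithm:
8/29: ceiling(29/8) = 4, use 1/4
3/116: ceiling(116/3) = 39, use 1/39
1/4524: ceiling(4524/1) = 4524, use 1/4524
Result: 8/29 = 1/4 + 1/39 + 1/4524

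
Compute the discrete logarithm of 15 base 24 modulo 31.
27

Baby-step giant-step with step n = ⌈√31⌉ = 6.
Baby steps 24^j mod 31 (j:value) for j=0..5: 0:1, 1:24, 2:18, 3:29, 4:14, 5:26.
Giant-step multiplier: 24^(-6) ≡ 24^(30-6) = 24^24 ≡ 8 (mod 31).
Giant steps γ_i = 15·8^i mod 31: γ_0=15, γ_1=27, γ_2=30, γ_3=23, γ_4=29 (in table at j=3).
x = i·n + j = 4·6 + 3 = 27.
Check: 24^27 ≡ 15 (mod 31).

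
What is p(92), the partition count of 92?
72533807

p(n) counts ways to write n as a sum of positive integers (order ignored).
Euler's pentagonal recurrence: p(k) = p(k-1) + p(k-2) - p(k-5) - p(k-7) + p(k-12) + p(k-15) - ... (offsets j(3j∓1)/2, signs ++--, p(0)=1, p(<0)=0).
DP table for k = 0..91: p(0)=1, p(1)=1, p(2)=2, p(3)=3, p(4)=5, p(5)=7, p(6)=11, p(7)=15, p(8)=22, p(9)=30, p(10)=42, p(11)=56, p(12)=77, p(13)=101, p(14)=135, p(15)=176, p(16)=231, p(17)=297, p(18)=385, p(19)=490, p(20)=627, p(21)=792, p(22)=1002, p(23)=1255, p(24)=1575, p(25)=1958, p(26)=2436, p(27)=3010, p(28)=3718, p(29)=4565, p(30)=5604, p(31)=6842, p(32)=8349, p(33)=10143, p(34)=12310, p(35)=14883, p(36)=17977, p(37)=21637, p(38)=26015, p(39)=31185, p(40)=37338, p(41)=44583, p(42)=53174, p(43)=63261, p(44)=75175, p(45)=89134, p(46)=105558, p(47)=124754, p(48)=147273, p(49)=173525, p(50)=204226, p(51)=239943, p(52)=281589, p(53)=329931, p(54)=386155, p(55)=451276, p(56)=526823, p(57)=614154, p(58)=715220, p(59)=831820, p(60)=966467, p(61)=1121505, p(62)=1300156, p(63)=1505499, p(64)=1741630, p(65)=2012558, p(66)=2323520, p(67)=2679689, p(68)=3087735, p(69)=3554345, p(70)=4087968, p(71)=4697205, p(72)=5392783, p(73)=6185689, p(74)=7089500, p(75)=8118264, p(76)=9289091, p(77)=10619863, p(78)=12132164, p(79)=13848650, p(80)=15796476, p(81)=18004327, p(82)=20506255, p(83)=23338469, p(84)=26543660, p(85)=30167357, p(86)=34262962, p(87)=38887673, p(88)=44108109, p(89)=49995925, p(90)=56634173, p(91)=64112359.
Final step: p(92) = p(91) + p(90) - p(87) - p(85) + p(80) + p(77) - p(70) - p(66) + p(57) + p(52) - p(41) - p(35) + p(22) + p(15) - p(0)
= 64112359 + 56634173 - 38887673 - 30167357 + 15796476 + 10619863 - 4087968 - 2323520 + 614154 + 281589 - 44583 - 14883 + 1002 + 176 - 1
= 72533807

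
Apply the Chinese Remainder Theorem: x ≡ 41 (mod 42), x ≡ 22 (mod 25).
797

Using Chinese Remainder Theorem:
M = 42 × 25 = 1050
M1 = 25, M2 = 42
y1 = 25^(-1) mod 42 = 37
y2 = 42^(-1) mod 25 = 3
x = (41×25×37 + 22×42×3) mod 1050 = 797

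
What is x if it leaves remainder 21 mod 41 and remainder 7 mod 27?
1087

Using Chinese Remainder Theorem:
M = 41 × 27 = 1107
M1 = 27, M2 = 41
y1 = 27^(-1) mod 41 = 38
y2 = 41^(-1) mod 27 = 2
x = (21×27×38 + 7×41×2) mod 1107 = 1087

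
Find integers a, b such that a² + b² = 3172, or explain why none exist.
6² + 56² (a=6, b=56)

Factorization: 3172 = 2^2 × 13 × 61
By Fermat: n is sum of two squares iff every prime p ≡ 3 (mod 4) appears to even power.
All primes ≡ 3 (mod 4) appear to even power.
Search a = 0, 1, 2, … for 3172 - a² a perfect square: first hit at a = 6: 3172 - 36 = 3136 = 56².
3172 = 6² + 56² = 36 + 3136 ✓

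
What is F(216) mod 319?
8

Matrix identity: Q^n = [[F_(n+1), F_n], [F_n, F_(n-1)]] with Q = [[1,1],[1,0]].
n = 216 = 11011000₂. Square-and-multiply, entries mod 319:
Q^1 = [[1,1],[1,0]]
Q^3 = (Q^1)²·Q = [[3,2],[2,1]]
Q^6 = (Q^3)² = [[13,8],[8,5]]
Q^13 = (Q^6)²·Q = [[58,233],[233,144]]
Q^27 = (Q^13)²·Q = [[87,233],[233,173]]
Q^54 = (Q^27)² = [[291,289],[289,2]]
Q^108 = (Q^54)² = [[89,142],[142,266]]
Q^216 = (Q^108)² = [[13,8],[8,5]]
F_216 mod 319 = Q^216[0][1] = 8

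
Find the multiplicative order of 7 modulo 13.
12

13 is prime, so ord(7) divides φ(13) = 12.
Divisors of 12: 1, 2, 3, 4, 6, 12.
Repeated squaring: 7^1 ≡ 7, 7^2 ≡ 10, 7^4 ≡ 9, 7^8 ≡ 3 (mod 13).
Test 7^d mod 13 for each divisor d in increasing order:
7^1 ≡ 7
7^2 ≡ 10
7^3 = 7^2·7^1 ≡ 5
7^4 ≡ 9
7^6 = 7^4·7^2 ≡ 12
7^12 = 7^8·7^4 ≡ 1  ← first divisor giving 1
The order is 12.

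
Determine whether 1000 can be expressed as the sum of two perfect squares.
10² + 30² (a=10, b=30)

Factorization: 1000 = 2^3 × 5^3
By Fermat: n is sum of two squares iff every prime p ≡ 3 (mod 4) appears to even power.
All primes ≡ 3 (mod 4) appear to even power.
Search a = 0, 1, 2, … for 1000 - a² a perfect square: first hit at a = 10: 1000 - 100 = 900 = 30².
1000 = 10² + 30² = 100 + 900 ✓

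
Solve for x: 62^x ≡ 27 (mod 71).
54

Baby-step giant-step with step n = ⌈√71⌉ = 9.
Baby steps 62^j mod 71 (j:value) for j=0..8: 0:1, 1:62, 2:10, 3:52, 4:29, 5:23, 6:6, 7:17, 8:60.
Giant-step multiplier: 62^(-9) ≡ 62^(70-9) = 62^61 ≡ 33 (mod 71).
Giant steps γ_i = 27·33^i mod 71: γ_0=27, γ_1=39, γ_2=9, γ_3=13, γ_4=3, γ_5=28, γ_6=1 (in table at j=0).
x = i·n + j = 6·9 + 0 = 54.
Check: 62^54 ≡ 27 (mod 71).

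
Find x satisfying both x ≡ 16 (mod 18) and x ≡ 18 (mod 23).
340

Using Chinese Remainder Theorem:
M = 18 × 23 = 414
M1 = 23, M2 = 18
y1 = 23^(-1) mod 18 = 11
y2 = 18^(-1) mod 23 = 9
x = (16×23×11 + 18×18×9) mod 414 = 340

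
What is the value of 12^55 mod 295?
243

Repeated squaring. Binary of 55 = 110111.
12^1 ≡ 12 (mod 295); 12^2 ≡ 144 (mod 295); 12^4 ≡ 86 (mod 295); 12^8 ≡ 21 (mod 295); 12^16 ≡ 146 (mod 295); 12^32 ≡ 76 (mod 295)
12^55 = 12^1 × 12^2 × 12^4 × 12^16 × 12^32 ≡ 243 (mod 295)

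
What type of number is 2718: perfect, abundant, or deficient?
abundant

Proper divisors of 2718: sum = 1 + 2 + 3 + 6 + 9 + 18 + 151 + 302 + 453 + 906 + 1359 = 3210
Since 3210 > 2718, 2718 is abundant.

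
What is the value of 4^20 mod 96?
64

Repeated squaring. Binary of 20 = 10100.
4^1 ≡ 4 (mod 96); 4^2 ≡ 16 (mod 96); 4^4 ≡ 64 (mod 96); 4^8 ≡ 64 (mod 96); 4^16 ≡ 64 (mod 96)
4^20 = 4^4 × 4^16 ≡ 64 (mod 96)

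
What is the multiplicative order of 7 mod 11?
10

11 is prime, so ord(7) divides φ(11) = 10.
Divisors of 10: 1, 2, 5, 10.
Repeated squaring: 7^1 ≡ 7, 7^2 ≡ 5, 7^4 ≡ 3, 7^8 ≡ 9 (mod 11).
Test 7^d mod 11 for each divisor d in increasing order:
7^1 ≡ 7
7^2 ≡ 5
7^5 = 7^4·7^1 ≡ 10
7^10 = 7^8·7^2 ≡ 1  ← first divisor giving 1
The order is 10.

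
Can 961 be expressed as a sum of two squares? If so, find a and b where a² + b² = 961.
0² + 31² (a=0, b=31)

Factorization: 961 = 31^2
By Fermat: n is sum of two squares iff every prime p ≡ 3 (mod 4) appears to even power.
All primes ≡ 3 (mod 4) appear to even power.
Search a = 0, 1, 2, … for 961 - a² a perfect square: first hit at a = 0: 961 - 0 = 961 = 31².
961 = 0² + 31² = 0 + 961 ✓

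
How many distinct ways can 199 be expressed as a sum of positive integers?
3646072432125

p(n) counts ways to write n as a sum of positive integers (order ignored).
Euler's pentagonal recurrence: p(k) = p(k-1) + p(k-2) - p(k-5) - p(k-7) + p(k-12) + p(k-15) - ... (offsets j(3j∓1)/2, signs ++--, p(0)=1, p(<0)=0).
DP table for k = 0..198: p(0)=1, p(1)=1, p(2)=2, p(3)=3, p(4)=5, p(5)=7, p(6)=11, p(7)=15, p(8)=22, p(9)=30, p(10)=42, p(11)=56, p(12)=77, p(13)=101, p(14)=135, p(15)=176, p(16)=231, p(17)=297, p(18)=385, p(19)=490, p(20)=627, p(21)=792, p(22)=1002, p(23)=1255, p(24)=1575, p(25)=1958, p(26)=2436, p(27)=3010, p(28)=3718, p(29)=4565, p(30)=5604, p(31)=6842, p(32)=8349, p(33)=10143, p(34)=12310, p(35)=14883, p(36)=17977, p(37)=21637, p(38)=26015, p(39)=31185, p(40)=37338, p(41)=44583, p(42)=53174, p(43)=63261, p(44)=75175, p(45)=89134, p(46)=105558, p(47)=124754, p(48)=147273, p(49)=173525, p(50)=204226, p(51)=239943, p(52)=281589, p(53)=329931, p(54)=386155, p(55)=451276, p(56)=526823, p(57)=614154, p(58)=715220, p(59)=831820, p(60)=966467, p(61)=1121505, p(62)=1300156, p(63)=1505499, p(64)=1741630, p(65)=2012558, p(66)=2323520, p(67)=2679689, p(68)=3087735, p(69)=3554345, p(70)=4087968, p(71)=4697205, p(72)=5392783, p(73)=6185689, p(74)=7089500, p(75)=8118264, p(76)=9289091, p(77)=10619863, p(78)=12132164, p(79)=13848650, p(80)=15796476, p(81)=18004327, p(82)=20506255, p(83)=23338469, p(84)=26543660, p(85)=30167357, p(86)=34262962, p(87)=38887673, p(88)=44108109, p(89)=49995925, p(90)=56634173, p(91)=64112359, p(92)=72533807, p(93)=82010177, p(94)=92669720, p(95)=104651419, p(96)=118114304, p(97)=133230930, p(98)=150198136, p(99)=169229875, p(100)=190569292, p(101)=214481126, p(102)=241265379, p(103)=271248950, p(104)=304801365, p(105)=342325709, p(106)=384276336, p(107)=431149389, p(108)=483502844, p(109)=541946240, p(110)=607163746, p(111)=679903203, p(112)=761002156, p(113)=851376628, p(114)=952050665, p(115)=1064144451, p(116)=1188908248, p(117)=1327710076, p(118)=1482074143, p(119)=1653668665, p(120)=1844349560, p(121)=2056148051, p(122)=2291320912, p(123)=2552338241, p(124)=2841940500, p(125)=3163127352, p(126)=3519222692, p(127)=3913864295, p(128)=4351078600, p(129)=4835271870, p(130)=5371315400, p(131)=5964539504, p(132)=6620830889, p(133)=7346629512, p(134)=8149040695, p(135)=9035836076, p(136)=10015581680, p(137)=11097645016, p(138)=12292341831, p(139)=13610949895, p(140)=15065878135, p(141)=16670689208, p(142)=18440293320, p(143)=20390982757, p(144)=22540654445, p(145)=24908858009, p(146)=27517052599, p(147)=30388671978, p(148)=33549419497, p(149)=37027355200, p(150)=40853235313, p(151)=45060624582, p(152)=49686288421, p(153)=54770336324, p(154)=60356673280, p(155)=66493182097, p(156)=73232243759, p(157)=80630964769, p(158)=88751778802, p(159)=97662728555, p(160)=107438159466, p(161)=118159068427, p(162)=129913904637, p(163)=142798995930, p(164)=156919475295, p(165)=172389800255, p(166)=189334822579, p(167)=207890420102, p(168)=228204732751, p(169)=250438925115, p(170)=274768617130, p(171)=301384802048, p(172)=330495499613, p(173)=362326859895, p(174)=397125074750, p(175)=435157697830, p(176)=476715857290, p(177)=522115831195, p(178)=571701605655, p(179)=625846753120, p(180)=684957390936, p(181)=749474411781, p(182)=819876908323, p(183)=896684817527, p(184)=980462880430, p(185)=1071823774337, p(186)=1171432692373, p(187)=1280011042268, p(188)=1398341745571, p(189)=1527273599625, p(190)=1667727404093, p(191)=1820701100652, p(192)=1987276856363, p(193)=2168627105469, p(194)=2366022741845, p(195)=2580840212973, p(196)=2814570987591, p(197)=3068829878530, p(198)=3345365983698.
Final step: p(199) = p(198) + p(197) - p(194) - p(192) + p(187) + p(184) - p(177) - p(173) + p(164) + p(159) - p(148) - p(142) + p(129) + p(122) - p(107) - p(99) + p(82) + p(73) - p(54) - p(44) + p(23) + p(12)
= 3345365983698 + 3068829878530 - 2366022741845 - 1987276856363 + 1280011042268 + 980462880430 - 522115831195 - 362326859895 + 156919475295 + 97662728555 - 33549419497 - 18440293320 + 4835271870 + 2291320912 - 431149389 - 169229875 + 20506255 + 6185689 - 386155 - 75175 + 1255 + 77
= 3646072432125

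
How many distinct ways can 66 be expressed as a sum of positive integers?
2323520

p(n) counts ways to write n as a sum of positive integers (order ignored).
Euler's pentagonal recurrence: p(k) = p(k-1) + p(k-2) - p(k-5) - p(k-7) + p(k-12) + p(k-15) - ... (offsets j(3j∓1)/2, signs ++--, p(0)=1, p(<0)=0).
DP table for k = 0..65: p(0)=1, p(1)=1, p(2)=2, p(3)=3, p(4)=5, p(5)=7, p(6)=11, p(7)=15, p(8)=22, p(9)=30, p(10)=42, p(11)=56, p(12)=77, p(13)=101, p(14)=135, p(15)=176, p(16)=231, p(17)=297, p(18)=385, p(19)=490, p(20)=627, p(21)=792, p(22)=1002, p(23)=1255, p(24)=1575, p(25)=1958, p(26)=2436, p(27)=3010, p(28)=3718, p(29)=4565, p(30)=5604, p(31)=6842, p(32)=8349, p(33)=10143, p(34)=12310, p(35)=14883, p(36)=17977, p(37)=21637, p(38)=26015, p(39)=31185, p(40)=37338, p(41)=44583, p(42)=53174, p(43)=63261, p(44)=75175, p(45)=89134, p(46)=105558, p(47)=124754, p(48)=147273, p(49)=173525, p(50)=204226, p(51)=239943, p(52)=281589, p(53)=329931, p(54)=386155, p(55)=451276, p(56)=526823, p(57)=614154, p(58)=715220, p(59)=831820, p(60)=966467, p(61)=1121505, p(62)=1300156, p(63)=1505499, p(64)=1741630, p(65)=2012558.
Final step: p(66) = p(65) + p(64) - p(61) - p(59) + p(54) + p(51) - p(44) - p(40) + p(31) + p(26) - p(15) - p(9)
= 2012558 + 1741630 - 1121505 - 831820 + 386155 + 239943 - 75175 - 37338 + 6842 + 2436 - 176 - 30
= 2323520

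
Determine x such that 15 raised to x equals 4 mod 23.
8

Baby-step giant-step with step n = ⌈√23⌉ = 5.
Baby steps 15^j mod 23 (j:value) for j=0..4: 0:1, 1:15, 2:18, 3:17, 4:2.
Giant-step multiplier: 15^(-5) ≡ 15^(22-5) = 15^17 ≡ 10 (mod 23).
Giant steps γ_i = 4·10^i mod 23: γ_0=4, γ_1=17 (in table at j=3).
x = i·n + j = 1·5 + 3 = 8.
Check: 15^8 ≡ 4 (mod 23).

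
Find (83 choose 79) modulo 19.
16

Using Lucas' theorem:
Write n=83 and k=79 in base 19:
n in base 19: [4, 7]
k in base 19: [4, 3]
C(83,79) mod 19 = ∏ C(n_i, k_i) mod 19
Digit binomials (mod 19): C(4,4) = 1; C(7,3) = 35 ≡ 16
Product: 1 × 16 = 16 ≡ 16 (mod 19)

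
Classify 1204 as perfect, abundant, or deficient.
abundant

Proper divisors of 1204: sum = 1 + 2 + 4 + 7 + 14 + 28 + 43 + 86 + 172 + 301 + 602 = 1260
Since 1260 > 1204, 1204 is abundant.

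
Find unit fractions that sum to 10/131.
1/14 + 1/204 + 1/187068

Greedy algorithm:
10/131: ceiling(131/10) = 14, use 1/14
9/1834: ceiling(1834/9) = 204, use 1/204
1/187068: ceiling(187068/1) = 187068, use 1/187068
Result: 10/131 = 1/14 + 1/204 + 1/187068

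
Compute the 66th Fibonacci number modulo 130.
68

Matrix identity: Q^n = [[F_(n+1), F_n], [F_n, F_(n-1)]] with Q = [[1,1],[1,0]].
n = 66 = 1000010₂. Square-and-multiply, entries mod 130:
Q^1 = [[1,1],[1,0]]
Q^2 = (Q^1)² = [[2,1],[1,1]]
Q^4 = (Q^2)² = [[5,3],[3,2]]
Q^8 = (Q^4)² = [[34,21],[21,13]]
Q^16 = (Q^8)² = [[37,77],[77,90]]
Q^33 = (Q^16)²·Q = [[47,18],[18,29]]
Q^66 = (Q^33)² = [[63,68],[68,125]]
F_66 mod 130 = Q^66[0][1] = 68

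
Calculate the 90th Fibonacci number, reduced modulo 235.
180

Matrix identity: Q^n = [[F_(n+1), F_n], [F_n, F_(n-1)]] with Q = [[1,1],[1,0]].
n = 90 = 1011010₂. Square-and-multiply, entries mod 235:
Q^1 = [[1,1],[1,0]]
Q^2 = (Q^1)² = [[2,1],[1,1]]
Q^5 = (Q^2)²·Q = [[8,5],[5,3]]
Q^11 = (Q^5)²·Q = [[144,89],[89,55]]
Q^22 = (Q^11)² = [[222,86],[86,136]]
Q^45 = (Q^22)²·Q = [[48,45],[45,3]]
Q^90 = (Q^45)² = [[99,180],[180,154]]
F_90 mod 235 = Q^90[0][1] = 180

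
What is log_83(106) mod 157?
124

Baby-step giant-step with step n = ⌈√157⌉ = 13.
Baby steps 83^j mod 157 (j:value) for j=0..12: 0:1, 1:83, 2:138, 3:150, 4:47, 5:133, 6:49, 7:142, 8:11, 9:128, 10:105, 11:80, 12:46.
Giant-step multiplier: 83^(-13) ≡ 83^(156-13) = 83^143 ≡ 22 (mod 157).
Giant steps γ_i = 106·22^i mod 157: γ_0=106, γ_1=134, γ_2=122, γ_3=15, γ_4=16, γ_5=38, γ_6=51, γ_7=23, γ_8=35, γ_9=142 (in table at j=7).
x = i·n + j = 9·13 + 7 = 124.
Check: 83^124 ≡ 106 (mod 157).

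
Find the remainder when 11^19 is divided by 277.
174

Repeated squaring. Binary of 19 = 10011.
11^1 ≡ 11 (mod 277); 11^2 ≡ 121 (mod 277); 11^4 ≡ 237 (mod 277); 11^8 ≡ 215 (mod 277); 11^16 ≡ 243 (mod 277)
11^19 = 11^1 × 11^2 × 11^16 ≡ 174 (mod 277)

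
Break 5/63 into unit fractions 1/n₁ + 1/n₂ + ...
1/13 + 1/410 + 1/335790

Greedy algorithm:
5/63: ceiling(63/5) = 13, use 1/13
2/819: ceiling(819/2) = 410, use 1/410
1/335790: ceiling(335790/1) = 335790, use 1/335790
Result: 5/63 = 1/13 + 1/410 + 1/335790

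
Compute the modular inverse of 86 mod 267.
59

gcd(86, 267) = 1, so the inverse exists.
Extended Euclidean algorithm on (267, 86):
267 = 3 × 86 + 9  ⟹  9 = (1)·267 + (-3)·86
86 = 9 × 9 + 5  ⟹  5 = (-9)·267 + (28)·86
9 = 1 × 5 + 4  ⟹  4 = (10)·267 + (-31)·86
5 = 1 × 4 + 1  ⟹  1 = (-19)·267 + (59)·86
So (59)·86 ≡ 1 (mod 267), i.e. 86^(-1) ≡ 59 (mod 267).
Check: 86 × 59 = 5074 ≡ 1 (mod 267)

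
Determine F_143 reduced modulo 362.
109

Matrix identity: Q^n = [[F_(n+1), F_n], [F_n, F_(n-1)]] with Q = [[1,1],[1,0]].
n = 143 = 10001111₂. Square-and-multiply, entries mod 362:
Q^1 = [[1,1],[1,0]]
Q^2 = (Q^1)² = [[2,1],[1,1]]
Q^4 = (Q^2)² = [[5,3],[3,2]]
Q^8 = (Q^4)² = [[34,21],[21,13]]
Q^17 = (Q^8)²·Q = [[50,149],[149,263]]
Q^35 = (Q^17)²·Q = [[24,85],[85,301]]
Q^71 = (Q^35)²·Q = [[312,199],[199,113]]
Q^143 = (Q^71)²·Q = [[338,109],[109,229]]
F_143 mod 362 = Q^143[0][1] = 109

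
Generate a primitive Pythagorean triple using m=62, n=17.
(3555, 2108, 4133)

Euclid's formula: a = m² - n², b = 2mn, c = m² + n²
m = 62, n = 17
a = 62² - 17² = 3844 - 289 = 3555
b = 2 × 62 × 17 = 2108
c = 62² + 17² = 3844 + 289 = 4133
Verification: 3555² + 2108² = 12638025 + 4443664 = 17081689 = 4133² ✓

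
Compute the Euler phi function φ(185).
144

185 = 5 × 37
φ(n) = n × ∏(1 - 1/p) for each prime p dividing n
φ(185) = 185 × (1 - 1/5) × (1 - 1/37) = 144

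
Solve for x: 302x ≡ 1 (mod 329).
134

gcd(302, 329) = 1, so the inverse exists.
Extended Euclidean algorithm on (329, 302):
329 = 1 × 302 + 27  ⟹  27 = (1)·329 + (-1)·302
302 = 11 × 27 + 5  ⟹  5 = (-11)·329 + (12)·302
27 = 5 × 5 + 2  ⟹  2 = (56)·329 + (-61)·302
5 = 2 × 2 + 1  ⟹  1 = (-123)·329 + (134)·302
So (134)·302 ≡ 1 (mod 329), i.e. 302^(-1) ≡ 134 (mod 329).
Check: 302 × 134 = 40468 ≡ 1 (mod 329)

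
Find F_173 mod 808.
781

Matrix identity: Q^n = [[F_(n+1), F_n], [F_n, F_(n-1)]] with Q = [[1,1],[1,0]].
n = 173 = 10101101₂. Square-and-multiply, entries mod 808:
Q^1 = [[1,1],[1,0]]
Q^2 = (Q^1)² = [[2,1],[1,1]]
Q^5 = (Q^2)²·Q = [[8,5],[5,3]]
Q^10 = (Q^5)² = [[89,55],[55,34]]
Q^21 = (Q^10)²·Q = [[743,442],[442,301]]
Q^43 = (Q^21)²·Q = [[93,13],[13,80]]
Q^86 = (Q^43)² = [[738,633],[633,105]]
Q^173 = (Q^86)²·Q = [[312,781],[781,339]]
F_173 mod 808 = Q^173[0][1] = 781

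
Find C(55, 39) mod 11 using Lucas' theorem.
0

Using Lucas' theorem:
Write n=55 and k=39 in base 11:
n in base 11: [5, 0]
k in base 11: [3, 6]
C(55,39) mod 11 = ∏ C(n_i, k_i) mod 11
Digit binomials (mod 11): C(5,3) = 10; C(0,6) = 0 (k_i > n_i)
Product: 10 × 0 = 0 ≡ 0 (mod 11)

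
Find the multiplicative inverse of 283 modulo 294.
187

gcd(283, 294) = 1, so the inverse exists.
Extended Euclidean algorithm on (294, 283):
294 = 1 × 283 + 11  ⟹  11 = (1)·294 + (-1)·283
283 = 25 × 11 + 8  ⟹  8 = (-25)·294 + (26)·283
11 = 1 × 8 + 3  ⟹  3 = (26)·294 + (-27)·283
8 = 2 × 3 + 2  ⟹  2 = (-77)·294 + (80)·283
3 = 1 × 2 + 1  ⟹  1 = (103)·294 + (-107)·283
So (-107)·283 ≡ 1 (mod 294), i.e. 283^(-1) ≡ -107 ≡ 187 (mod 294).
Check: 283 × 187 = 52921 ≡ 1 (mod 294)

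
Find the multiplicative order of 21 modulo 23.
22

23 is prime, so ord(21) divides φ(23) = 22.
Divisors of 22: 1, 2, 11, 22.
Repeated squaring: 21^1 ≡ 21, 21^2 ≡ 4, 21^4 ≡ 16, 21^8 ≡ 3, 21^16 ≡ 9 (mod 23).
Test 21^d mod 23 for each divisor d in increasing order:
21^1 ≡ 21
21^2 ≡ 4
21^11 = 21^8·21^2·21^1 ≡ 22
21^22 = 21^16·21^4·21^2 ≡ 1  ← first divisor giving 1
The order is 22.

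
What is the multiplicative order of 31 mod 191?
38

191 is prime, so ord(31) divides φ(191) = 190.
Divisors of 190: 1, 2, 5, 10, 19, 38, 95, 190.
Repeated squaring: 31^1 ≡ 31, 31^2 ≡ 6, 31^4 ≡ 36, 31^8 ≡ 150, 31^16 ≡ 153, 31^32 ≡ 107, 31^64 ≡ 180, 31^128 ≡ 121 (mod 191).
Test 31^d mod 191 for each divisor d in increasing order:
31^1 ≡ 31
31^2 ≡ 6
31^5 = 31^4·31^1 ≡ 161
31^10 = 31^8·31^2 ≡ 136
31^19 = 31^16·31^2·31^1 ≡ 190
31^38 = 31^32·31^4·31^2 ≡ 1  ← first divisor giving 1
The order is 38.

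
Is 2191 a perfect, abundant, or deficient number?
deficient

Proper divisors of 2191: sum = 1 + 7 + 313 = 321
Since 321 < 2191, 2191 is deficient.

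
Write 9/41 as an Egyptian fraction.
1/5 + 1/52 + 1/3554 + 1/18942820

Greedy algorithm:
9/41: ceiling(41/9) = 5, use 1/5
4/205: ceiling(205/4) = 52, use 1/52
3/10660: ceiling(10660/3) = 3554, use 1/3554
1/18942820: ceiling(18942820/1) = 18942820, use 1/18942820
Result: 9/41 = 1/5 + 1/52 + 1/3554 + 1/18942820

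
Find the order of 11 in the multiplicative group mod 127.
63

127 is prime, so ord(11) divides φ(127) = 126.
Divisors of 126: 1, 2, 3, 6, 7, 9, 14, 18, 21, 42, 63, 126.
Repeated squaring: 11^1 ≡ 11, 11^2 ≡ 121, 11^4 ≡ 36, 11^8 ≡ 26, 11^16 ≡ 41, 11^32 ≡ 30, 11^64 ≡ 11 (mod 127).
Test 11^d mod 127 for each divisor d in increasing order:
11^1 ≡ 11
11^2 ≡ 121
11^3 = 11^2·11^1 ≡ 61
11^6 = 11^4·11^2 ≡ 38
11^7 = 11^4·11^2·11^1 ≡ 37
11^9 = 11^8·11^1 ≡ 32
11^14 = 11^8·11^4·11^2 ≡ 99
11^18 = 11^16·11^2 ≡ 8
11^21 = 11^16·11^4·11^1 ≡ 107
11^42 = 11^32·11^8·11^2 ≡ 19
11^63 = 11^32·11^16·11^8·11^4·11^2·11^1 ≡ 1  ← first divisor giving 1
The order is 63.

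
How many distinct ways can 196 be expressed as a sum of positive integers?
2814570987591

p(n) counts ways to write n as a sum of positive integers (order ignored).
Euler's pentagonal recurrence: p(k) = p(k-1) + p(k-2) - p(k-5) - p(k-7) + p(k-12) + p(k-15) - ... (offsets j(3j∓1)/2, signs ++--, p(0)=1, p(<0)=0).
DP table for k = 0..195: p(0)=1, p(1)=1, p(2)=2, p(3)=3, p(4)=5, p(5)=7, p(6)=11, p(7)=15, p(8)=22, p(9)=30, p(10)=42, p(11)=56, p(12)=77, p(13)=101, p(14)=135, p(15)=176, p(16)=231, p(17)=297, p(18)=385, p(19)=490, p(20)=627, p(21)=792, p(22)=1002, p(23)=1255, p(24)=1575, p(25)=1958, p(26)=2436, p(27)=3010, p(28)=3718, p(29)=4565, p(30)=5604, p(31)=6842, p(32)=8349, p(33)=10143, p(34)=12310, p(35)=14883, p(36)=17977, p(37)=21637, p(38)=26015, p(39)=31185, p(40)=37338, p(41)=44583, p(42)=53174, p(43)=63261, p(44)=75175, p(45)=89134, p(46)=105558, p(47)=124754, p(48)=147273, p(49)=173525, p(50)=204226, p(51)=239943, p(52)=281589, p(53)=329931, p(54)=386155, p(55)=451276, p(56)=526823, p(57)=614154, p(58)=715220, p(59)=831820, p(60)=966467, p(61)=1121505, p(62)=1300156, p(63)=1505499, p(64)=1741630, p(65)=2012558, p(66)=2323520, p(67)=2679689, p(68)=3087735, p(69)=3554345, p(70)=4087968, p(71)=4697205, p(72)=5392783, p(73)=6185689, p(74)=7089500, p(75)=8118264, p(76)=9289091, p(77)=10619863, p(78)=12132164, p(79)=13848650, p(80)=15796476, p(81)=18004327, p(82)=20506255, p(83)=23338469, p(84)=26543660, p(85)=30167357, p(86)=34262962, p(87)=38887673, p(88)=44108109, p(89)=49995925, p(90)=56634173, p(91)=64112359, p(92)=72533807, p(93)=82010177, p(94)=92669720, p(95)=104651419, p(96)=118114304, p(97)=133230930, p(98)=150198136, p(99)=169229875, p(100)=190569292, p(101)=214481126, p(102)=241265379, p(103)=271248950, p(104)=304801365, p(105)=342325709, p(106)=384276336, p(107)=431149389, p(108)=483502844, p(109)=541946240, p(110)=607163746, p(111)=679903203, p(112)=761002156, p(113)=851376628, p(114)=952050665, p(115)=1064144451, p(116)=1188908248, p(117)=1327710076, p(118)=1482074143, p(119)=1653668665, p(120)=1844349560, p(121)=2056148051, p(122)=2291320912, p(123)=2552338241, p(124)=2841940500, p(125)=3163127352, p(126)=3519222692, p(127)=3913864295, p(128)=4351078600, p(129)=4835271870, p(130)=5371315400, p(131)=5964539504, p(132)=6620830889, p(133)=7346629512, p(134)=8149040695, p(135)=9035836076, p(136)=10015581680, p(137)=11097645016, p(138)=12292341831, p(139)=13610949895, p(140)=15065878135, p(141)=16670689208, p(142)=18440293320, p(143)=20390982757, p(144)=22540654445, p(145)=24908858009, p(146)=27517052599, p(147)=30388671978, p(148)=33549419497, p(149)=37027355200, p(150)=40853235313, p(151)=45060624582, p(152)=49686288421, p(153)=54770336324, p(154)=60356673280, p(155)=66493182097, p(156)=73232243759, p(157)=80630964769, p(158)=88751778802, p(159)=97662728555, p(160)=107438159466, p(161)=118159068427, p(162)=129913904637, p(163)=142798995930, p(164)=156919475295, p(165)=172389800255, p(166)=189334822579, p(167)=207890420102, p(168)=228204732751, p(169)=250438925115, p(170)=274768617130, p(171)=301384802048, p(172)=330495499613, p(173)=362326859895, p(174)=397125074750, p(175)=435157697830, p(176)=476715857290, p(177)=522115831195, p(178)=571701605655, p(179)=625846753120, p(180)=684957390936, p(181)=749474411781, p(182)=819876908323, p(183)=896684817527, p(184)=980462880430, p(185)=1071823774337, p(186)=1171432692373, p(187)=1280011042268, p(188)=1398341745571, p(189)=1527273599625, p(190)=1667727404093, p(191)=1820701100652, p(192)=1987276856363, p(193)=2168627105469, p(194)=2366022741845, p(195)=2580840212973.
Final step: p(196) = p(195) + p(194) - p(191) - p(189) + p(184) + p(181) - p(174) - p(170) + p(161) + p(156) - p(145) - p(139) + p(126) + p(119) - p(104) - p(96) + p(79) + p(70) - p(51) - p(41) + p(20) + p(9)
= 2580840212973 + 2366022741845 - 1820701100652 - 1527273599625 + 980462880430 + 749474411781 - 397125074750 - 274768617130 + 118159068427 + 73232243759 - 24908858009 - 13610949895 + 3519222692 + 1653668665 - 304801365 - 118114304 + 13848650 + 4087968 - 239943 - 44583 + 627 + 30
= 2814570987591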